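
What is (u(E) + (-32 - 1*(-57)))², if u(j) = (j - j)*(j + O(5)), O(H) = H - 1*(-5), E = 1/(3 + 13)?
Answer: 625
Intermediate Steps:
E = 1/16 ≈ 0.062500
O(H) = 5 + H (O(H) = H + 5 = 5 + H)
u(j) = 0 (u(j) = (j - j)*(j + (5 + 5)) = 0*(j + 10) = 0*(10 + j) = 0)
(u(E) + (-32 - 1*(-57)))² = (0 + (-32 - 1*(-57)))² = (0 + (-32 + 57))² = (0 + 25)² = 25² = 625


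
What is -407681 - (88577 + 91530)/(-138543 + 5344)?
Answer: -54302521412/133199 ≈ -4.0768e+5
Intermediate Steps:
-407681 - (88577 + 91530)/(-138543 + 5344) = -407681 - 180107/(-133199) = -407681 - 180107*(-1)/133199 = -407681 - 1*(-180107/133199) = -407681 + 180107/133199 = -54302521412/133199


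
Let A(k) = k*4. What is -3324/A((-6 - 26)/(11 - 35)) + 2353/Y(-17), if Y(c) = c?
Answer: -51793/68 ≈ -761.66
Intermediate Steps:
A(k) = 4*k
-3324/A((-6 - 26)/(11 - 35)) + 2353/Y(-17) = -3324*(11 - 35)/(4*(-6 - 26)) + 2353/(-17) = -3324/(4*(-32/(-24))) + 2353*(-1/17) = -3324/(4*(-32*(-1/24))) - 2353/17 = -3324/(4*(4/3)) - 2353/17 = -3324/16/3 - 2353/17 = -3324*3/16 - 2353/17 = -2493/4 - 2353/17 = -51793/68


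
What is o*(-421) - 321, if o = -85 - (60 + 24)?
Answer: 70828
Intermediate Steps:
o = -169 (o = -85 - 1*84 = -85 - 84 = -169)
o*(-421) - 321 = -169*(-421) - 321 = 71149 - 321 = 70828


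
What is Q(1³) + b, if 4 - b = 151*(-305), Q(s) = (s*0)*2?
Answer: 46059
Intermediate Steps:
Q(s) = 0 (Q(s) = 0*2 = 0)
b = 46059 (b = 4 - 151*(-305) = 4 - 1*(-46055) = 4 + 46055 = 46059)
Q(1³) + b = 0 + 46059 = 46059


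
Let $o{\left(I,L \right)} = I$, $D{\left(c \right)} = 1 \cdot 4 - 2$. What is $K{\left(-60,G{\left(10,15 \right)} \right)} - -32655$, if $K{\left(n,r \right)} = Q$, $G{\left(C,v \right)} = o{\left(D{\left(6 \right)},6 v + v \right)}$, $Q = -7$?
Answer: $32648$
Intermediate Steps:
$D{\left(c \right)} = 2$ ($D{\left(c \right)} = 4 - 2 = 2$)
$G{\left(C,v \right)} = 2$
$K{\left(n,r \right)} = -7$
$K{\left(-60,G{\left(10,15 \right)} \right)} - -32655 = -7 - -32655 = -7 + 32655 = 32648$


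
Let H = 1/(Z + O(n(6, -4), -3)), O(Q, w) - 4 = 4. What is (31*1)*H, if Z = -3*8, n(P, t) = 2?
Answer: -31/16 ≈ -1.9375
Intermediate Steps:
O(Q, w) = 8 (O(Q, w) = 4 + 4 = 8)
Z = -24
H = -1/16 (H = 1/(-24 + 8) = 1/(-16) = -1/16 ≈ -0.062500)
(31*1)*H = (31*1)*(-1/16) = 31*(-1/16) = -31/16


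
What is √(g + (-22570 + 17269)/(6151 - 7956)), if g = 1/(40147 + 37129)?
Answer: √39569357495195/3670610 ≈ 1.7137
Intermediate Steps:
g = 1/77276 ≈ 1.2941e-5
√(g + (-22570 + 17269)/(6151 - 7956)) = √(1/77276 + (-22570 + 17269)/(6151 - 7956)) = √(1/77276 - 5301/(-1805)) = √(1/77276 - 5301*(-1/1805)) = √(1/77276 + 279/95) = √(21560099/7341220) = √39569357495195/3670610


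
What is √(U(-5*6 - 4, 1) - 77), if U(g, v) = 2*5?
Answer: I*√67 ≈ 8.1853*I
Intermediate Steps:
U(g, v) = 10
√(U(-5*6 - 4, 1) - 77) = √(10 - 77) = √(-67) = I*√67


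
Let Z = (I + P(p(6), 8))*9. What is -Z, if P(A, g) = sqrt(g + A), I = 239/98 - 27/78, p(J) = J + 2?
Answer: -34929/637 ≈ -54.834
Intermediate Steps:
p(J) = 2 + J
I = 1333/637 (I = 239*(1/98) - 27*1/78 = 239/98 - 9/26 = 1333/637 ≈ 2.0926)
P(A, g) = sqrt(A + g)
Z = 34929/637 (Z = (1333/637 + sqrt((2 + 6) + 8))*9 = (1333/637 + sqrt(8 + 8))*9 = (1333/637 + sqrt(16))*9 = (1333/637 + 4)*9 = (3881/637)*9 = 34929/637 ≈ 54.834)
-Z = -1*34929/637 = -34929/637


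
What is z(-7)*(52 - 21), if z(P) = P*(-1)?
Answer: 217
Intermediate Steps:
z(P) = -P
z(-7)*(52 - 21) = (-1*(-7))*(52 - 21) = 7*31 = 217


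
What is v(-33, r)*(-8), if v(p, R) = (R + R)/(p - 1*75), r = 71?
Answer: 284/27 ≈ 10.519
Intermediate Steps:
v(p, R) = 2*R/(-75 + p) (v(p, R) = (2*R)/(p - 75) = (2*R)/(-75 + p) = 2*R/(-75 + p))
v(-33, r)*(-8) = (2*71/(-75 - 33))*(-8) = (2*71/(-108))*(-8) = (2*71*(-1/108))*(-8) = -71/54*(-8) = 284/27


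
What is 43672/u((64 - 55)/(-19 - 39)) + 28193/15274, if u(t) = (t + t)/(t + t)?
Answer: 667074321/15274 ≈ 43674.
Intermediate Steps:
u(t) = 1 (u(t) = (2*t)/((2*t)) = (2*t)*(1/(2*t)) = 1)
43672/u((64 - 55)/(-19 - 39)) + 28193/15274 = 43672/1 + 28193/15274 = 43672*1 + 28193*(1/15274) = 43672 + 28193/15274 = 667074321/15274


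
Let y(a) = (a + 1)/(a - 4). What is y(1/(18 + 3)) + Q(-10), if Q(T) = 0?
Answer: -22/83 ≈ -0.26506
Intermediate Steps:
y(a) = (1 + a)/(-4 + a)
y(1/(18 + 3)) + Q(-10) = (1 + 1/(18 + 3))/(-4 + 1/(18 + 3)) + 0 = (1 + 1/21)/(-4 + 1/21) + 0 = (22/21)/(-83/21) + 0 = -21/83*22/21 + 0 = -22/83 + 0 = -22/83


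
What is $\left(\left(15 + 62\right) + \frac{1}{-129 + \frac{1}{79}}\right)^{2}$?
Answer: $\frac{615520271601}{103836100} \approx 5927.8$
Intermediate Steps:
$\left(\left(15 + 62\right) + \frac{1}{-129 + \frac{1}{79}}\right)^{2} = \left(77 + \frac{1}{-129 + \frac{1}{79}}\right)^{2} = \left(77 + \frac{1}{- \frac{10190}{79}}\right)^{2} = \left(77 - \frac{79}{10190}\right)^{2} = \left(\frac{784551}{10190}\right)^{2} = \frac{615520271601}{103836100}$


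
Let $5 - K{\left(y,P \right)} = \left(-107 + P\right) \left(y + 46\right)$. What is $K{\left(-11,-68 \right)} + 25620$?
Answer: $31750$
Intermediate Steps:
$K{\left(y,P \right)} = 5 - \left(-107 + P\right) \left(46 + y\right)$ ($K{\left(y,P \right)} = 5 - \left(-107 + P\right) \left(y + 46\right) = 5 - \left(-107 + P\right) \left(46 + y\right)$)
$K{\left(-11,-68 \right)} + 25620 = \left(4927 - -3128 + 107 \left(-11\right) - \left(-68\right) \left(-11\right)\right) + 25620 = \left(4927 + 3128 - 1177 - 748\right) + 25620 = 6130 + 25620 = 31750$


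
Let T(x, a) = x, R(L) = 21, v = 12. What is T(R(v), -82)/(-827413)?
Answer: -21/827413 ≈ -2.5380e-5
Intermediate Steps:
T(R(v), -82)/(-827413) = 21/(-827413) = 21*(-1/827413) = -21/827413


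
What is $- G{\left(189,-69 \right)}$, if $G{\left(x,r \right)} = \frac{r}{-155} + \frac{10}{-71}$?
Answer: $- \frac{3349}{11005} \approx -0.30432$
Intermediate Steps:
$G{\left(x,r \right)} = - \frac{10}{71} - \frac{r}{155}$ ($G{\left(x,r \right)} = r \left(- \frac{1}{155}\right) + 10 \left(- \frac{1}{71}\right) = - \frac{r}{155} - \frac{10}{71} = - \frac{10}{71} - \frac{r}{155}$)
$- G{\left(189,-69 \right)} = - (- \frac{10}{71} - - \frac{69}{155}) = - (- \frac{10}{71} + \frac{69}{155}) = \left(-1\right) \frac{3349}{11005} = - \frac{3349}{11005}$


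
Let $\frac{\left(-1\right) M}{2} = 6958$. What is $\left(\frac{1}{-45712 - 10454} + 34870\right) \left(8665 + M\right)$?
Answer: $- \frac{10284127708169}{56166} \approx -1.831 \cdot 10^{8}$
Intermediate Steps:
$M = -13916$ ($M = \left(-2\right) 6958 = -13916$)
$\left(\frac{1}{-45712 - 10454} + 34870\right) \left(8665 + M\right) = \left(\frac{1}{-45712 - 10454} + 34870\right) \left(8665 - 13916\right) = \left(\frac{1}{-56166} + 34870\right) \left(-5251\right) = \left(- \frac{1}{56166} + 34870\right) \left(-5251\right) = \frac{1958508419}{56166} \left(-5251\right) = - \frac{10284127708169}{56166}$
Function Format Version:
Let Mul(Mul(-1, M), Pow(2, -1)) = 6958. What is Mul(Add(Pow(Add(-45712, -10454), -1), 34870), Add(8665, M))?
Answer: Rational(-10284127708169, 56166) ≈ -1.8310e+8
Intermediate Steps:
M = -13916 (M = Mul(-2, 6958) = -13916)
Mul(Add(Pow(Add(-45712, -10454), -1), 34870), Add(8665, M)) = Mul(Add(Pow(Add(-45712, -10454), -1), 34870), Add(8665, -13916)) = Mul(Add(Pow(-56166, -1), 34870), -5251) = Mul(Add(Rational(-1, 56166), 34870), -5251) = Mul(Rational(1958508419, 56166), -5251) = Rational(-10284127708169, 56166)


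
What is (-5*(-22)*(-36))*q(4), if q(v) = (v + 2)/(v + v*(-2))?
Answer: 5940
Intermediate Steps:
q(v) = -(2 + v)/v (q(v) = (2 + v)/(v - 2*v) = (2 + v)/((-v)) = (2 + v)*(-1/v) = -(2 + v)/v)
(-5*(-22)*(-36))*q(4) = (-5*(-22)*(-36))*((-2 - 1*4)/4) = (110*(-36))*((-2 - 4)/4) = -990*(-6) = -3960*(-3/2) = 5940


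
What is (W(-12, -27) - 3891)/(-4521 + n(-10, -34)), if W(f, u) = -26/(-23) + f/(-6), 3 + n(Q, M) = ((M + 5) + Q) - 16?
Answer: 89421/105317 ≈ 0.84906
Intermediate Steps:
n(Q, M) = -14 + M + Q (n(Q, M) = -3 + (((M + 5) + Q) - 16) = -3 + (((5 + M) + Q) - 16) = -3 + ((5 + M + Q) - 16) = -3 + (-11 + M + Q) = -14 + M + Q)
W(f, u) = 26/23 - f/6 (W(f, u) = -26*(-1/23) + f*(-1/6) = 26/23 - f/6)
(W(-12, -27) - 3891)/(-4521 + n(-10, -34)) = ((26/23 - 1/6*(-12)) - 3891)/(-4521 + (-14 - 34 - 10)) = ((26/23 + 2) - 3891)/(-4521 - 58) = (72/23 - 3891)/(-4579) = -89421/23*(-1/4579) = 89421/105317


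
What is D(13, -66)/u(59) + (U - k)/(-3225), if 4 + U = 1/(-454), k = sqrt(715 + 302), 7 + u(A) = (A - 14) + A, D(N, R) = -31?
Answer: -45212401/142022550 + sqrt(113)/1075 ≈ -0.30846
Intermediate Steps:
u(A) = -21 + 2*A (u(A) = -7 + ((A - 14) + A) = -7 + ((-14 + A) + A) = -7 + (-14 + 2*A) = -21 + 2*A)
k = 3*sqrt(113) (k = sqrt(1017) = 3*sqrt(113) ≈ 31.890)
U = -1817/454 (U = -4 + 1/(-454) = -4 - 1/454 = -1817/454 ≈ -4.0022)
D(13, -66)/u(59) + (U - k)/(-3225) = -31/(-21 + 2*59) + (-1817/454 - 3*sqrt(113))/(-3225) = -31/(-21 + 118) + (-1817/454 - 3*sqrt(113))*(-1/3225) = -31/97 + (1817/1464150 + sqrt(113)/1075) = -45212401/142022550 + sqrt(113)/1075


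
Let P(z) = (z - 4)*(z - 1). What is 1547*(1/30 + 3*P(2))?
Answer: -276913/30 ≈ -9230.4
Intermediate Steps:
P(z) = (-1 + z)*(-4 + z) (P(z) = (-4 + z)*(-1 + z) = (-1 + z)*(-4 + z))
1547*(1/30 + 3*P(2)) = 1547*(1/30 + 3*(4 + 2² - 5*2)) = 1547*(1/30 + 3*(4 + 4 - 10)) = 1547*(1/30 + 3*(-2)) = 1547*(1/30 - 6) = 1547*(-179/30) = -276913/30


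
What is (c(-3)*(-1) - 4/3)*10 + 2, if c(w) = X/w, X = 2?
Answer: -14/3 ≈ -4.6667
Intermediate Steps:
c(w) = 2/w
(c(-3)*(-1) - 4/3)*10 + 2 = ((2/(-3))*(-1) - 4/3)*10 + 2 = ((2*(-1/3))*(-1) - 4*1/3)*10 + 2 = (-2/3*(-1) - 4/3)*10 + 2 = (2/3 - 4/3)*10 + 2 = -2/3*10 + 2 = -20/3 + 2 = -14/3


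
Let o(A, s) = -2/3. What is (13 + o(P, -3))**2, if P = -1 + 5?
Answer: 1369/9 ≈ 152.11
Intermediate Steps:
P = 4
o(A, s) = -2/3 (o(A, s) = -2*1/3 = -2/3)
(13 + o(P, -3))**2 = (13 - 2/3)**2 = (37/3)**2 = 1369/9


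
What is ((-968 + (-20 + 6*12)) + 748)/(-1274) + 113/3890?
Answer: 56963/353990 ≈ 0.16092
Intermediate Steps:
((-968 + (-20 + 6*12)) + 748)/(-1274) + 113/3890 = ((-968 + (-20 + 72)) + 748)*(-1/1274) + 113*(1/3890) = ((-968 + 52) + 748)*(-1/1274) + 113/3890 = (-916 + 748)*(-1/1274) + 113/3890 = -168*(-1/1274) + 113/3890 = 12/91 + 113/3890 = 56963/353990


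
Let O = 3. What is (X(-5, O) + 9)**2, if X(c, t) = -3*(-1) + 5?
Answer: 289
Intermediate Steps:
X(c, t) = 8 (X(c, t) = 3 + 5 = 8)
(X(-5, O) + 9)**2 = (8 + 9)**2 = 17**2 = 289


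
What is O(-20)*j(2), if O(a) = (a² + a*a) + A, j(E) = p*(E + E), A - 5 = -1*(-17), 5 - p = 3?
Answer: 6576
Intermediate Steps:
p = 2 (p = 5 - 1*3 = 5 - 3 = 2)
A = 22 (A = 5 - 1*(-17) = 5 + 17 = 22)
j(E) = 4*E (j(E) = 2*(E + E) = 2*(2*E) = 4*E)
O(a) = 22 + 2*a² (O(a) = (a² + a*a) + 22 = (a² + a²) + 22 = 2*a² + 22 = 22 + 2*a²)
O(-20)*j(2) = (22 + 2*(-20)²)*(4*2) = (22 + 2*400)*8 = (22 + 800)*8 = 822*8 = 6576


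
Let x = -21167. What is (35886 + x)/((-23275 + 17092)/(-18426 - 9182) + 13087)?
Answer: 406362152/361312079 ≈ 1.1247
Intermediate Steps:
(35886 + x)/((-23275 + 17092)/(-18426 - 9182) + 13087) = (35886 - 21167)/((-23275 + 17092)/(-18426 - 9182) + 13087) = 14719/(-6183/(-27608) + 13087) = 14719/(-6183*(-1/27608) + 13087) = 14719/(6183/27608 + 13087) = 14719/(361312079/27608) = 14719*(27608/361312079) = 406362152/361312079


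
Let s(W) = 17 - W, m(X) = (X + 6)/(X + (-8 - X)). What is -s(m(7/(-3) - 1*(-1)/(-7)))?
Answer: -1465/84 ≈ -17.440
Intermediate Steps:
m(X) = -¾ - X/8 (m(X) = (6 + X)/(-8) = (6 + X)*(-⅛) = -¾ - X/8)
-s(m(7/(-3) - 1*(-1)/(-7))) = -(17 - (-¾ - (7/(-3) - 1*(-1)/(-7))/8)) = -(17 - (-¾ - (7*(-⅓) + 1*(-⅐))/8)) = -(17 - (-¾ - (-7/3 - ⅐)/8)) = -(17 - (-¾ - ⅛*(-52/21))) = -(17 - (-¾ + 13/42)) = -(17 - 1*(-37/84)) = -(17 + 37/84) = -1*1465/84 = -1465/84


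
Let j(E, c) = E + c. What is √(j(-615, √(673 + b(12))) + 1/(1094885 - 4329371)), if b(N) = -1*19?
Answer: √(-7650497394786 + 12439833156*√654)/111534 ≈ 24.278*I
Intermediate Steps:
b(N) = -19
√(j(-615, √(673 + b(12))) + 1/(1094885 - 4329371)) = √((-615 + √(673 - 19)) + 1/(1094885 - 4329371)) = √((-615 + √654) + 1/(-3234486)) = √((-615 + √654) - 1/3234486) = √(-1989208891/3234486 + √654)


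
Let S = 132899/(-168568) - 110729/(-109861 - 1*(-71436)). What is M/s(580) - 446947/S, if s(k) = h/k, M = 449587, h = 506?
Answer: 1035360247878907910/3430356665241 ≈ 3.0182e+5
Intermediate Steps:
S = 13558721997/6477225400 (S = 132899*(-1/168568) - 110729/(-109861 + 71436) = -132899/168568 - 110729/(-38425) = -132899/168568 - 110729*(-1/38425) = -132899/168568 + 110729/38425 = 13558721997/6477225400 ≈ 2.0933)
s(k) = 506/k
M/s(580) - 446947/S = 449587/((506/580)) - 446947/13558721997/6477225400 = 449587/((506*(1/580))) - 446947*6477225400/13558721997 = 449587/(253/290) - 2894976460853800/13558721997 = 449587*(290/253) - 2894976460853800/13558721997 = 130380230/253 - 2894976460853800/13558721997 = 1035360247878907910/3430356665241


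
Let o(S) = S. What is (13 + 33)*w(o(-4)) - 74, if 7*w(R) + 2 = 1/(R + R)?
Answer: -2463/28 ≈ -87.964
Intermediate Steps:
w(R) = -2/7 + 1/(14*R) (w(R) = -2/7 + 1/(7*(R + R)) = -2/7 + 1/(7*((2*R))) = -2/7 + (1/(2*R))/7 = -2/7 + 1/(14*R))
(13 + 33)*w(o(-4)) - 74 = (13 + 33)*((1/14)*(1 - 4*(-4))/(-4)) - 74 = 46*((1/14)*(-¼)*(1 + 16)) - 74 = 46*((1/14)*(-¼)*17) - 74 = 46*(-17/56) - 74 = -391/28 - 74 = -2463/28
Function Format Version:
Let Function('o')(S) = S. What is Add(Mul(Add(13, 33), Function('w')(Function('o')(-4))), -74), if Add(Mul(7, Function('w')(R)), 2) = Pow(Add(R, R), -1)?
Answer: Rational(-2463, 28) ≈ -87.964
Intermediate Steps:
Function('w')(R) = Add(Rational(-2, 7), Mul(Rational(1, 14), Pow(R, -1))) (Function('w')(R) = Add(Rational(-2, 7), Mul(Rational(1, 7), Pow(Add(R, R), -1))) = Add(Rational(-2, 7), Mul(Rational(1, 7), Pow(Mul(2, R), -1))) = Add(Rational(-2, 7), Mul(Rational(1, 7), Mul(Rational(1, 2), Pow(R, -1)))) = Add(Rational(-2, 7), Mul(Rational(1, 14), Pow(R, -1))))
Add(Mul(Add(13, 33), Function('w')(Function('o')(-4))), -74) = Add(Mul(Add(13, 33), Mul(Rational(1, 14), Pow(-4, -1), Add(1, Mul(-4, -4)))), -74) = Add(Mul(46, Mul(Rational(1, 14), Rational(-1, 4), Add(1, 16))), -74) = Add(Mul(46, Mul(Rational(1, 14), Rational(-1, 4), 17)), -74) = Add(Mul(46, Rational(-17, 56)), -74) = Add(Rational(-391, 28), -74) = Rational(-2463, 28)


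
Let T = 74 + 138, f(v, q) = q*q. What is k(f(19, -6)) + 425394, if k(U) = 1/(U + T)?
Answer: 105497713/248 ≈ 4.2539e+5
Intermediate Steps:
f(v, q) = q²
T = 212
k(U) = 1/(212 + U) (k(U) = 1/(U + 212) = 1/(212 + U))
k(f(19, -6)) + 425394 = 1/(212 + (-6)²) + 425394 = 1/(212 + 36) + 425394 = 1/248 + 425394 = 105497713/248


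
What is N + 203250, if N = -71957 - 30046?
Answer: 101247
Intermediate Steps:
N = -102003
N + 203250 = -102003 + 203250 = 101247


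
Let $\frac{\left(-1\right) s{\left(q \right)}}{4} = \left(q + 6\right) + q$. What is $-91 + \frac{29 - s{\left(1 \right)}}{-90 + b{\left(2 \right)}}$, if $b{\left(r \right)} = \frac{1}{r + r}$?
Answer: $- \frac{32913}{359} \approx -91.68$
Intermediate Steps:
$s{\left(q \right)} = -24 - 8 q$ ($s{\left(q \right)} = - 4 \left(\left(q + 6\right) + q\right) = - 4 \left(\left(6 + q\right) + q\right) = - 4 \left(6 + 2 q\right) = -24 - 8 q$)
$b{\left(r \right)} = \frac{1}{2 r}$
$-91 + \frac{29 - s{\left(1 \right)}}{-90 + b{\left(2 \right)}} = -91 + \frac{29 - \left(-24 - 8\right)}{-90 + \frac{1}{2 \cdot 2}} = -91 + \frac{29 - \left(-24 - 8\right)}{-90 + \frac{1}{2} \cdot \frac{1}{2}} = -91 + \frac{29 - -32}{-90 + \frac{1}{4}} = -91 + \frac{29 + 32}{- \frac{359}{4}} = -91 + 61 \left(- \frac{4}{359}\right) = -91 - \frac{244}{359} = - \frac{32913}{359}$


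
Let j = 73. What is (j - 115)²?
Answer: 1764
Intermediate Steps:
(j - 115)² = (73 - 115)² = (-42)² = 1764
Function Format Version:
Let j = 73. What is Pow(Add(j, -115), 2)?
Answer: 1764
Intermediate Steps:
Pow(Add(j, -115), 2) = Pow(Add(73, -115), 2) = Pow(-42, 2) = 1764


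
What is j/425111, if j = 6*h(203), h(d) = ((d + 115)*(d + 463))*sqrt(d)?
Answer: 1270728*sqrt(203)/425111 ≈ 42.589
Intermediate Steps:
h(d) = sqrt(d)*(115 + d)*(463 + d) (h(d) = ((115 + d)*(463 + d))*sqrt(d) = sqrt(d)*(115 + d)*(463 + d))
j = 1270728*sqrt(203) (j = 6*(sqrt(203)*(53245 + 203**2 + 578*203)) = 6*(sqrt(203)*(53245 + 41209 + 117334)) = 6*(sqrt(203)*211788) = 6*(211788*sqrt(203)) = 1270728*sqrt(203) ≈ 1.8105e+7)
j/425111 = (1270728*sqrt(203))/425111 = (1270728*sqrt(203))*(1/425111) = 1270728*sqrt(203)/425111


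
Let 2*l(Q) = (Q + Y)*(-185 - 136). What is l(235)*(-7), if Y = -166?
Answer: 155043/2 ≈ 77522.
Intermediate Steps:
l(Q) = 26643 - 321*Q/2 (l(Q) = ((Q - 166)*(-185 - 136))/2 = ((-166 + Q)*(-321))/2 = (53286 - 321*Q)/2 = 26643 - 321*Q/2)
l(235)*(-7) = (26643 - 321/2*235)*(-7) = (26643 - 75435/2)*(-7) = -22149/2*(-7) = 155043/2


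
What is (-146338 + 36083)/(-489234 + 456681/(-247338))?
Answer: 9090083730/40335538591 ≈ 0.22536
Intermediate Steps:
(-146338 + 36083)/(-489234 + 456681/(-247338)) = -110255/(-489234 + 456681*(-1/247338)) = -110255/(-489234 - 152227/82446) = -110255/(-40335538591/82446) = -110255*(-82446/40335538591) = 9090083730/40335538591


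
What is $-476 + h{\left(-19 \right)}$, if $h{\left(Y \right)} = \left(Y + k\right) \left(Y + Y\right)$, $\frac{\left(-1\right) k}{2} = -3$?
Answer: $18$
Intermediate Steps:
$k = 6$ ($k = \left(-2\right) \left(-3\right) = 6$)
$h{\left(Y \right)} = 2 Y \left(6 + Y\right)$ ($h{\left(Y \right)} = \left(Y + 6\right) \left(Y + Y\right) = \left(6 + Y\right) 2 Y = 2 Y \left(6 + Y\right)$)
$-476 + h{\left(-19 \right)} = -476 + 2 \left(-19\right) \left(6 - 19\right) = -476 + 2 \left(-19\right) \left(-13\right) = -476 + 494 = 18$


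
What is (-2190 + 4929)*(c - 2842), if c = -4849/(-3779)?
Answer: -29403353991/3779 ≈ -7.7807e+6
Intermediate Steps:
c = 4849/3779 (c = -4849*(-1/3779) = 4849/3779 ≈ 1.2831)
(-2190 + 4929)*(c - 2842) = (-2190 + 4929)*(4849/3779 - 2842) = 2739*(-10735069/3779) = -29403353991/3779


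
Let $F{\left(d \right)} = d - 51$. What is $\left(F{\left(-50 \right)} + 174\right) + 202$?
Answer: $275$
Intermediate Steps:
$F{\left(d \right)} = -51 + d$
$\left(F{\left(-50 \right)} + 174\right) + 202 = \left(\left(-51 - 50\right) + 174\right) + 202 = \left(-101 + 174\right) + 202 = 73 + 202 = 275$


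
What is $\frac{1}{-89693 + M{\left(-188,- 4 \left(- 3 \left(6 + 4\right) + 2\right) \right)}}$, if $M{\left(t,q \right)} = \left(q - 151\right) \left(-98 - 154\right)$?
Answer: $- \frac{1}{79865} \approx -1.2521 \cdot 10^{-5}$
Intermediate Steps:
$M{\left(t,q \right)} = 38052 - 252 q$ ($M{\left(t,q \right)} = \left(-151 + q\right) \left(-252\right) = 38052 - 252 q$)
$\frac{1}{-89693 + M{\left(-188,- 4 \left(- 3 \left(6 + 4\right) + 2\right) \right)}} = \frac{1}{-89693 + \left(38052 - 252 \left(- 4 \left(- 3 \left(6 + 4\right) + 2\right)\right)\right)} = \frac{1}{-89693 + \left(38052 - 252 \left(- 4 \left(\left(-3\right) 10 + 2\right)\right)\right)} = \frac{1}{-89693 + \left(38052 - 252 \left(- 4 \left(-30 + 2\right)\right)\right)} = \frac{1}{-89693 + \left(38052 - 252 \left(\left(-4\right) \left(-28\right)\right)\right)} = \frac{1}{-89693 + \left(38052 - 28224\right)} = \frac{1}{-89693 + 9828} = \frac{1}{-79865} = - \frac{1}{79865}$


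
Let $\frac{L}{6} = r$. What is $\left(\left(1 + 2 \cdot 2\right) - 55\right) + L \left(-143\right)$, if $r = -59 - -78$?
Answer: $-16352$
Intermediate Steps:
$r = 19$ ($r = -59 + 78 = 19$)
$L = 114$ ($L = 6 \cdot 19 = 114$)
$\left(\left(1 + 2 \cdot 2\right) - 55\right) + L \left(-143\right) = \left(\left(1 + 2 \cdot 2\right) - 55\right) + 114 \left(-143\right) = \left(\left(1 + 4\right) - 55\right) - 16302 = \left(5 - 55\right) - 16302 = -50 - 16302 = -16352$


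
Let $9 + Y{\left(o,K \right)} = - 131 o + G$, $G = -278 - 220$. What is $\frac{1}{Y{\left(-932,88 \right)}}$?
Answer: $\frac{1}{121585} \approx 8.2247 \cdot 10^{-6}$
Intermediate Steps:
$G = -498$
$Y{\left(o,K \right)} = -507 - 131 o$ ($Y{\left(o,K \right)} = -9 - \left(498 + 131 o\right) = -507 - 131 o$)
$\frac{1}{Y{\left(-932,88 \right)}} = \frac{1}{-507 - -122092} = \frac{1}{-507 + 122092} = \frac{1}{121585}$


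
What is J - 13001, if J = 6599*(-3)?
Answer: -32798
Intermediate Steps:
J = -19797
J - 13001 = -19797 - 13001 = -32798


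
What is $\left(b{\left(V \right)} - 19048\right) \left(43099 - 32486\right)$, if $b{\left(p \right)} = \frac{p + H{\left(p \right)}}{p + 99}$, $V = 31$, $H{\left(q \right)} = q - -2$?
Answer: $- \frac{13139827944}{65} \approx -2.0215 \cdot 10^{8}$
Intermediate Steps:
$H{\left(q \right)} = 2 + q$ ($H{\left(q \right)} = q + 2 = 2 + q$)
$b{\left(p \right)} = \frac{2 + 2 p}{99 + p}$ ($b{\left(p \right)} = \frac{p + \left(2 + p\right)}{p + 99} = \frac{2 + 2 p}{99 + p}$)
$\left(b{\left(V \right)} - 19048\right) \left(43099 - 32486\right) = \left(\frac{2 \left(1 + 31\right)}{99 + 31} - 19048\right) \left(43099 - 32486\right) = \left(2 \cdot \frac{1}{130} \cdot 32 - 19048\right) 10613 = \left(\frac{32}{65} - 19048\right) 10613 = \left(- \frac{1238088}{65}\right) 10613 = - \frac{13139827944}{65}$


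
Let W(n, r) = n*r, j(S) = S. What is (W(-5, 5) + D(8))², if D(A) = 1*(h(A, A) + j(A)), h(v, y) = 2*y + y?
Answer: 49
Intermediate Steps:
h(v, y) = 3*y
D(A) = 4*A (D(A) = 1*(3*A + A) = 1*(4*A) = 4*A)
(W(-5, 5) + D(8))² = (-5*5 + 4*8)² = (-25 + 32)² = 7² = 49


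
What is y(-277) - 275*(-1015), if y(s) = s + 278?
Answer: 279126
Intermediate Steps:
y(s) = 278 + s
y(-277) - 275*(-1015) = (278 - 277) - 275*(-1015) = 1 - 1*(-279125) = 1 + 279125 = 279126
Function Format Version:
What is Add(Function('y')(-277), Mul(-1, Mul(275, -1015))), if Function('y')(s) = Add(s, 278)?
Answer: 279126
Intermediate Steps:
Function('y')(s) = Add(278, s)
Add(Function('y')(-277), Mul(-1, Mul(275, -1015))) = Add(Add(278, -277), Mul(-1, Mul(275, -1015))) = Add(1, Mul(-1, -279125)) = Add(1, 279125) = 279126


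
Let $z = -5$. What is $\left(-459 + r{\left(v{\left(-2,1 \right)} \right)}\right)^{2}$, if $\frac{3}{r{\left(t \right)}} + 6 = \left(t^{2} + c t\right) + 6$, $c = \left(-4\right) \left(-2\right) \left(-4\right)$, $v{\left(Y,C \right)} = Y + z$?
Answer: $\frac{1744565824}{8281} \approx 2.1067 \cdot 10^{5}$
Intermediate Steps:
$v{\left(Y,C \right)} = -5 + Y$ ($v{\left(Y,C \right)} = Y - 5 = -5 + Y$)
$c = -32$ ($c = 8 \left(-4\right) = -32$)
$r{\left(t \right)} = \frac{3}{t^{2} - 32 t}$ ($r{\left(t \right)} = \frac{3}{-6 + \left(\left(t^{2} - 32 t\right) + 6\right)} = \frac{3}{-6 + \left(6 + t^{2} - 32 t\right)} = \frac{3}{t^{2} - 32 t}$)
$\left(-459 + r{\left(v{\left(-2,1 \right)} \right)}\right)^{2} = \left(-459 + \frac{3}{\left(-5 - 2\right) \left(-32 - 7\right)}\right)^{2} = \left(-459 + \frac{3}{\left(-7\right) \left(-32 - 7\right)}\right)^{2} = \left(-459 + 3 \left(- \frac{1}{7}\right) \frac{1}{-39}\right)^{2} = \left(-459 + 3 \left(- \frac{1}{7}\right) \left(- \frac{1}{39}\right)\right)^{2} = \left(-459 + \frac{1}{91}\right)^{2} = \left(- \frac{41768}{91}\right)^{2} = \frac{1744565824}{8281}$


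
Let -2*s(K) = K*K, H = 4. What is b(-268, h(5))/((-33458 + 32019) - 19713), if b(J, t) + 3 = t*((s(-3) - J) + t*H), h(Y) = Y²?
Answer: -18169/42304 ≈ -0.42949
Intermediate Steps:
s(K) = -K²/2 (s(K) = -K*K/2 = -K²/2)
b(J, t) = -3 + t*(-9/2 - J + 4*t) (b(J, t) = -3 + t*((-½*(-3)² - J) + t*4) = -3 + t*((-½*9 - J) + 4*t) = -3 + t*((-9/2 - J) + 4*t) = -3 + t*(-9/2 - J + 4*t))
b(-268, h(5))/((-33458 + 32019) - 19713) = (-3 + 4*(5²)² - 9/2*5² - 1*(-268)*5²)/((-33458 + 32019) - 19713) = (-3 + 4*25² - 9/2*25 - 1*(-268)*25)/(-1439 - 19713) = (-3 + 4*625 - 225/2 + 6700)/(-21152) = (-3 + 2500 - 225/2 + 6700)*(-1/21152) = (18169/2)*(-1/21152) = -18169/42304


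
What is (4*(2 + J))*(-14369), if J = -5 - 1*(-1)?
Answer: 114952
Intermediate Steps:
J = -4 (J = -5 + 1 = -4)
(4*(2 + J))*(-14369) = (4*(2 - 4))*(-14369) = (4*(-2))*(-14369) = -8*(-14369) = 114952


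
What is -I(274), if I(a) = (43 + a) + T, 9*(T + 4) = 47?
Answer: -2864/9 ≈ -318.22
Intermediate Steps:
T = 11/9 (T = -4 + (1/9)*47 = -4 + 47/9 = 11/9 ≈ 1.2222)
I(a) = 398/9 + a (I(a) = (43 + a) + 11/9 = 398/9 + a)
-I(274) = -(398/9 + 274) = -1*2864/9 = -2864/9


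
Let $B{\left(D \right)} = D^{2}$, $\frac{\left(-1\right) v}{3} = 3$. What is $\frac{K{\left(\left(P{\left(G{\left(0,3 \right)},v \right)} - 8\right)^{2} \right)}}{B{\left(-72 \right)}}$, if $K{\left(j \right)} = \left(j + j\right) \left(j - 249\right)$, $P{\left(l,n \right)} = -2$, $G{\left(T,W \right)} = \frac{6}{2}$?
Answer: $- \frac{3725}{648} \approx -5.7485$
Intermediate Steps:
$v = -9$ ($v = \left(-3\right) 3 = -9$)
$G{\left(T,W \right)} = 3$ ($G{\left(T,W \right)} = 6 \cdot \frac{1}{2} = 3$)
$K{\left(j \right)} = 2 j \left(-249 + j\right)$
$\frac{K{\left(\left(P{\left(G{\left(0,3 \right)},v \right)} - 8\right)^{2} \right)}}{B{\left(-72 \right)}} = \frac{2 \left(-2 - 8\right)^{2} \left(-249 + \left(-2 - 8\right)^{2}\right)}{\left(-72\right)^{2}} = \frac{2 \left(-10\right)^{2} \left(-249 + \left(-10\right)^{2}\right)}{5184} = 2 \cdot 100 \left(-249 + 100\right) \frac{1}{5184} = 2 \cdot 100 \left(-149\right) \frac{1}{5184} = \left(-29800\right) \frac{1}{5184} = - \frac{3725}{648}$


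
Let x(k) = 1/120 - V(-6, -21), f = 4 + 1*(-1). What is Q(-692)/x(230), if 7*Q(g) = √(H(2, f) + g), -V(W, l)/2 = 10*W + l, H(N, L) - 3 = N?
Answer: -120*I*√687/136073 ≈ -0.023115*I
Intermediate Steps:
f = 3 (f = 4 - 1 = 3)
H(N, L) = 3 + N
V(W, l) = -20*W - 2*l (V(W, l) = -2*(10*W + l) = -2*(l + 10*W) = -20*W - 2*l)
x(k) = -19439/120 (x(k) = 1/120 - (-20*(-6) - 2*(-21)) = 1/120 - (120 + 42) = 1/120 - 1*162 = 1/120 - 162 = -19439/120)
Q(g) = √(5 + g)/7 (Q(g) = √((3 + 2) + g)/7 = √(5 + g)/7)
Q(-692)/x(230) = (√(5 - 692)/7)/(-19439/120) = (√(-687)/7)*(-120/19439) = ((I*√687)/7)*(-120/19439) = (I*√687/7)*(-120/19439) = -120*I*√687/136073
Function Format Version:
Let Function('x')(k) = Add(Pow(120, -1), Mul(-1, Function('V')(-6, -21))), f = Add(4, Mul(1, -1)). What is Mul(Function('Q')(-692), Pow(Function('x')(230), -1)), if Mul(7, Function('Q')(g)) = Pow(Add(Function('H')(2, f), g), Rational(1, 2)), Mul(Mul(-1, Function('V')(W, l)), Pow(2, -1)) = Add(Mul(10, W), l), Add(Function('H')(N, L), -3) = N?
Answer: Mul(Rational(-120, 136073), I, Pow(687, Rational(1, 2))) ≈ Mul(-0.023115, I)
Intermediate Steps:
f = 3 (f = Add(4, -1) = 3)
Function('H')(N, L) = Add(3, N)
Function('V')(W, l) = Add(Mul(-20, W), Mul(-2, l)) (Function('V')(W, l) = Mul(-2, Add(Mul(10, W), l)) = Mul(-2, Add(l, Mul(10, W))) = Add(Mul(-20, W), Mul(-2, l)))
Function('x')(k) = Rational(-19439, 120) (Function('x')(k) = Add(Pow(120, -1), Mul(-1, Add(Mul(-20, -6), Mul(-2, -21)))) = Add(Rational(1, 120), Mul(-1, Add(120, 42))) = Add(Rational(1, 120), Mul(-1, 162)) = Add(Rational(1, 120), -162) = Rational(-19439, 120))
Function('Q')(g) = Mul(Rational(1, 7), Pow(Add(5, g), Rational(1, 2))) (Function('Q')(g) = Mul(Rational(1, 7), Pow(Add(Add(3, 2), g), Rational(1, 2))) = Mul(Rational(1, 7), Pow(Add(5, g), Rational(1, 2))))
Mul(Function('Q')(-692), Pow(Function('x')(230), -1)) = Mul(Mul(Rational(1, 7), Pow(Add(5, -692), Rational(1, 2))), Pow(Rational(-19439, 120), -1)) = Mul(Mul(Rational(1, 7), Pow(-687, Rational(1, 2))), Rational(-120, 19439)) = Mul(Mul(Rational(1, 7), Mul(I, Pow(687, Rational(1, 2)))), Rational(-120, 19439)) = Mul(Mul(Rational(1, 7), I, Pow(687, Rational(1, 2))), Rational(-120, 19439)) = Mul(Rational(-120, 136073), I, Pow(687, Rational(1, 2)))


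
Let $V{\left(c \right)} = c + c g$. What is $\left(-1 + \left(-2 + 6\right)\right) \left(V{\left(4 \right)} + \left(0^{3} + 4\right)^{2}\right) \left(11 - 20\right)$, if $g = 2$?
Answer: $-756$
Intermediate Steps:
$V{\left(c \right)} = 3 c$ ($V{\left(c \right)} = c + c 2 = c + 2 c = 3 c$)
$\left(-1 + \left(-2 + 6\right)\right) \left(V{\left(4 \right)} + \left(0^{3} + 4\right)^{2}\right) \left(11 - 20\right) = \left(-1 + \left(-2 + 6\right)\right) \left(3 \cdot 4 + \left(0^{3} + 4\right)^{2}\right) \left(11 - 20\right) = \left(-1 + 4\right) \left(12 + \left(0 + 4\right)^{2}\right) \left(-9\right) = 3 \left(12 + 4^{2}\right) \left(-9\right) = 3 \left(12 + 16\right) \left(-9\right) = 3 \cdot 28 \left(-9\right) = 3 \left(-252\right) = -756$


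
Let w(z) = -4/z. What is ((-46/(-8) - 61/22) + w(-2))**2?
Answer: 47961/1936 ≈ 24.773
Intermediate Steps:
((-46/(-8) - 61/22) + w(-2))**2 = ((-46/(-8) - 61/22) - 4/(-2))**2 = ((-46*(-1/8) - 61*1/22) - 4*(-1/2))**2 = ((23/4 - 61/22) + 2)**2 = (131/44 + 2)**2 = (219/44)**2 = 47961/1936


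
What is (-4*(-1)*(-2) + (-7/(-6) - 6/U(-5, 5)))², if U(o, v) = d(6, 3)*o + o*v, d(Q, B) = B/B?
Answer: 39601/900 ≈ 44.001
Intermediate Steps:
d(Q, B) = 1
U(o, v) = o + o*v (U(o, v) = 1*o + o*v = o + o*v)
(-4*(-1)*(-2) + (-7/(-6) - 6/U(-5, 5)))² = (-4*(-1)*(-2) + (-7/(-6) - 6*(-1/(5*(1 + 5)))))² = (4*(-2) + (-7*(-⅙) - 6/((-5*6))))² = (-8 + (7/6 - 6/(-30)))² = (-8 + (7/6 - 6*(-1/30)))² = (-8 + (7/6 + ⅕))² = (-8 + 41/30)² = (-199/30)² = 39601/900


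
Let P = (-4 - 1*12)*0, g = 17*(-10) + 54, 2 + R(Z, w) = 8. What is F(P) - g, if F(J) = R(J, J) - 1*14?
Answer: 108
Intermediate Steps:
R(Z, w) = 6 (R(Z, w) = -2 + 8 = 6)
g = -116 (g = -170 + 54 = -116)
P = 0 (P = (-4 - 12)*0 = -16*0 = 0)
F(J) = -8 (F(J) = 6 - 1*14 = 6 - 14 = -8)
F(P) - g = -8 - 1*(-116) = -8 + 116 = 108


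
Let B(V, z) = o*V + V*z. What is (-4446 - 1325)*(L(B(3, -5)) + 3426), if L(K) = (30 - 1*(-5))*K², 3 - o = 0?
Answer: -27042906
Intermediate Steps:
o = 3 (o = 3 - 1*0 = 3 + 0 = 3)
B(V, z) = 3*V + V*z
L(K) = 35*K² (L(K) = (30 + 5)*K² = 35*K²)
(-4446 - 1325)*(L(B(3, -5)) + 3426) = (-4446 - 1325)*(35*(3*(3 - 5))² + 3426) = -5771*(35*(3*(-2))² + 3426) = -5771*(35*(-6)² + 3426) = -5771*(35*36 + 3426) = -5771*(1260 + 3426) = -5771*4686 = -27042906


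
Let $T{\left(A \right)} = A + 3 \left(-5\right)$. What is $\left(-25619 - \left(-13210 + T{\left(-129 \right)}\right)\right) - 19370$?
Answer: $-31635$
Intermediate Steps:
$T{\left(A \right)} = -15 + A$ ($T{\left(A \right)} = A - 15 = -15 + A$)
$\left(-25619 - \left(-13210 + T{\left(-129 \right)}\right)\right) - 19370 = \left(-25619 + \left(13210 - \left(-15 - 129\right)\right)\right) - 19370 = \left(-25619 + \left(13210 - -144\right)\right) - 19370 = \left(-25619 + \left(13210 + 144\right)\right) - 19370 = \left(-25619 + 13354\right) - 19370 = -12265 - 19370 = -31635$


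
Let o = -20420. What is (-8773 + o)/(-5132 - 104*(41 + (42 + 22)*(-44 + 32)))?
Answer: -9731/23492 ≈ -0.41423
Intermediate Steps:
(-8773 + o)/(-5132 - 104*(41 + (42 + 22)*(-44 + 32))) = (-8773 - 20420)/(-5132 - 104*(41 + (42 + 22)*(-44 + 32))) = -29193/(-5132 - 104*(41 + 64*(-12))) = -29193/(-5132 - 104*(41 - 768)) = -29193/(-5132 - 104*(-727)) = -29193/(-5132 + 75608) = -29193/70476 = -29193*1/70476 = -9731/23492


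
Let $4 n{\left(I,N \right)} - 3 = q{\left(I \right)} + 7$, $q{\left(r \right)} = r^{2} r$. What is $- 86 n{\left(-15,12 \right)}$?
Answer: $\frac{144695}{2} \approx 72348.0$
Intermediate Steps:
$q{\left(r \right)} = r^{3}$
$n{\left(I,N \right)} = \frac{5}{2} + \frac{I^{3}}{4}$ ($n{\left(I,N \right)} = \frac{3}{4} + \frac{I^{3} + 7}{4} = \frac{3}{4} + \frac{7 + I^{3}}{4} = \frac{3}{4} + \left(\frac{7}{4} + \frac{I^{3}}{4}\right) = \frac{5}{2} + \frac{I^{3}}{4}$)
$- 86 n{\left(-15,12 \right)} = - 86 \left(\frac{5}{2} + \frac{\left(-15\right)^{3}}{4}\right) = - 86 \left(\frac{5}{2} + \frac{1}{4} \left(-3375\right)\right) = - 86 \left(\frac{5}{2} - \frac{3375}{4}\right) = \left(-86\right) \left(- \frac{3365}{4}\right) = \frac{144695}{2}$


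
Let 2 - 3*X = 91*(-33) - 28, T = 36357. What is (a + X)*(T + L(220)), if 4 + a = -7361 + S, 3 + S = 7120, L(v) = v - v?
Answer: 27740391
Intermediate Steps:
L(v) = 0
S = 7117 (S = -3 + 7120 = 7117)
X = 1011 (X = ⅔ - (91*(-33) - 28)/3 = ⅔ - (-3003 - 28)/3 = ⅔ - ⅓*(-3031) = ⅔ + 3031/3 = 1011)
a = -248 (a = -4 + (-7361 + 7117) = -4 - 244 = -248)
(a + X)*(T + L(220)) = (-248 + 1011)*(36357 + 0) = 763*36357 = 27740391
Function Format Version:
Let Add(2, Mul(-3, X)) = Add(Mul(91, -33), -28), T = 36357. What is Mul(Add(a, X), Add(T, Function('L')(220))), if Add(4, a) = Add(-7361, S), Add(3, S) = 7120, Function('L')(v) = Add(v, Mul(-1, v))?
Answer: 27740391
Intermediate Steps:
Function('L')(v) = 0
S = 7117 (S = Add(-3, 7120) = 7117)
X = 1011 (X = Add(Rational(2, 3), Mul(Rational(-1, 3), Add(Mul(91, -33), -28))) = Add(Rational(2, 3), Mul(Rational(-1, 3), Add(-3003, -28))) = Add(Rational(2, 3), Mul(Rational(-1, 3), -3031)) = Add(Rational(2, 3), Rational(3031, 3)) = 1011)
a = -248 (a = Add(-4, Add(-7361, 7117)) = Add(-4, -244) = -248)
Mul(Add(a, X), Add(T, Function('L')(220))) = Mul(Add(-248, 1011), Add(36357, 0)) = Mul(763, 36357) = 27740391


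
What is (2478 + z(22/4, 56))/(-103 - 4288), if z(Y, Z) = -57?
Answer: -2421/4391 ≈ -0.55136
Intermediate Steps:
(2478 + z(22/4, 56))/(-103 - 4288) = (2478 - 57)/(-103 - 4288) = 2421/(-4391) = 2421*(-1/4391) = -2421/4391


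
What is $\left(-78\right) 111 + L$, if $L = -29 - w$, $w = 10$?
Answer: $-8697$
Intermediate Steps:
$L = -39$ ($L = -29 - 10 = -39$)
$\left(-78\right) 111 + L = \left(-78\right) 111 - 39 = -8658 - 39 = -8697$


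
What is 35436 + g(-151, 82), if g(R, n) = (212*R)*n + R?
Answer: -2589699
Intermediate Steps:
g(R, n) = R + 212*R*n (g(R, n) = 212*R*n + R = R + 212*R*n)
35436 + g(-151, 82) = 35436 - 151*(1 + 212*82) = 35436 - 151*(1 + 17384) = 35436 - 151*17385 = 35436 - 2625135 = -2589699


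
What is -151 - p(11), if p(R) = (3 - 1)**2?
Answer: -155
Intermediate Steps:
p(R) = 4 (p(R) = 2**2 = 4)
-151 - p(11) = -151 - 1*4 = -151 - 4 = -155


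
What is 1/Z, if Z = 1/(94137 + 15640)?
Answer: 109777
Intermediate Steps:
Z = 1/109777 ≈ 9.1094e-6
1/Z = 1/(1/109777) = 109777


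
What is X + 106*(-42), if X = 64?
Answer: -4388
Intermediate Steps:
X + 106*(-42) = 64 + 106*(-42) = 64 - 4452 = -4388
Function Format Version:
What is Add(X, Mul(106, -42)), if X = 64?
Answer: -4388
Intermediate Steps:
Add(X, Mul(106, -42)) = Add(64, Mul(106, -42)) = Add(64, -4452) = -4388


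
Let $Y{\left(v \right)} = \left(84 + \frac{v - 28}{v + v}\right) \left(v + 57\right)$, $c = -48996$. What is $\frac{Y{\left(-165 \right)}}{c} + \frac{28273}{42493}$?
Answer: $\frac{492623449}{578329730} \approx 0.8518$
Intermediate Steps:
$Y{\left(v \right)} = \left(57 + v\right) \left(84 + \frac{-28 + v}{2 v}\right)$ ($Y{\left(v \right)} = \left(84 + \frac{-28 + v}{2 v}\right) \left(57 + v\right) = \left(57 + v\right) \left(84 + \frac{-28 + v}{2 v}\right)$)
$\frac{Y{\left(-165 \right)}}{c} + \frac{28273}{42493} = \frac{\frac{1}{2} \frac{1}{-165} \left(-1596 - 165 \left(9605 + 169 \left(-165\right)\right)\right)}{-48996} + \frac{28273}{42493} = \frac{1}{2} \left(- \frac{1}{165}\right) \left(-1596 - 165 \left(9605 - 27885\right)\right) \left(- \frac{1}{48996}\right) + 28273 \cdot \frac{1}{42493} = \frac{1}{2} \left(- \frac{1}{165}\right) \left(-1596 - -3016200\right) \left(- \frac{1}{48996}\right) + \frac{28273}{42493} = \frac{1}{2} \left(- \frac{1}{165}\right) \left(-1596 + 3016200\right) \left(- \frac{1}{48996}\right) + \frac{28273}{42493} = \frac{1}{2} \left(- \frac{1}{165}\right) 3014604 \left(- \frac{1}{48996}\right) + \frac{28273}{42493} = \left(- \frac{502434}{55}\right) \left(- \frac{1}{48996}\right) + \frac{28273}{42493} = \frac{27913}{149710} + \frac{28273}{42493} = \frac{492623449}{578329730}$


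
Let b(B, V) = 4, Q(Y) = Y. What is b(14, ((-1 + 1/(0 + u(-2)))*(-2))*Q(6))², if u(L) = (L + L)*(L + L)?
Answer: 16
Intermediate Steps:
u(L) = 4*L² (u(L) = (2*L)*(2*L) = 4*L²)
b(14, ((-1 + 1/(0 + u(-2)))*(-2))*Q(6))² = 4² = 16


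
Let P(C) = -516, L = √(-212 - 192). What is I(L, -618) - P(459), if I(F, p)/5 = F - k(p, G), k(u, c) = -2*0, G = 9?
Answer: 516 + 10*I*√101 ≈ 516.0 + 100.5*I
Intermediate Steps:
k(u, c) = 0
L = 2*I*√101 (L = √(-404) = 2*I*√101 ≈ 20.1*I)
I(F, p) = 5*F (I(F, p) = 5*(F - 1*0) = 5*(F + 0) = 5*F)
I(L, -618) - P(459) = 5*(2*I*√101) - 1*(-516) = 10*I*√101 + 516 = 516 + 10*I*√101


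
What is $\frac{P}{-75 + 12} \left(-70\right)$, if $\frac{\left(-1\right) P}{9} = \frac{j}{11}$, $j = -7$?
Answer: $\frac{70}{11} \approx 6.3636$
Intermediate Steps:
$P = \frac{63}{11}$ ($P = - 9 \left(- \frac{7}{11}\right) = - 9 \left(\left(-7\right) \frac{1}{11}\right) = \left(-9\right) \left(- \frac{7}{11}\right) = \frac{63}{11} \approx 5.7273$)
$\frac{P}{-75 + 12} \left(-70\right) = \frac{63}{11 \left(-75 + 12\right)} \left(-70\right) = \frac{63}{11 \left(-63\right)} \left(-70\right) = \frac{63}{11} \left(- \frac{1}{63}\right) \left(-70\right) = \left(- \frac{1}{11}\right) \left(-70\right) = \frac{70}{11}$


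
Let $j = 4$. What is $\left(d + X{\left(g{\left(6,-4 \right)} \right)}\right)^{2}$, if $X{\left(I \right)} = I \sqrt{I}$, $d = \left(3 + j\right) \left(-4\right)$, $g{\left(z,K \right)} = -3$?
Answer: $757 + 168 i \sqrt{3} \approx 757.0 + 290.98 i$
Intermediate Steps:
$d = -28$ ($d = \left(3 + 4\right) \left(-4\right) = 7 \left(-4\right) = -28$)
$X{\left(I \right)} = I^{\frac{3}{2}}$
$\left(d + X{\left(g{\left(6,-4 \right)} \right)}\right)^{2} = \left(-28 + \left(-3\right)^{\frac{3}{2}}\right)^{2} = \left(-28 - 3 i \sqrt{3}\right)^{2}$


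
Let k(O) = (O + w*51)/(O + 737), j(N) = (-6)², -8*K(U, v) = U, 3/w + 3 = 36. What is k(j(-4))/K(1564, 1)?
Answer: -894/3324673 ≈ -0.00026890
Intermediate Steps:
w = 1/11 (w = 3/(-3 + 36) = 3/33 = 3*(1/33) = 1/11 ≈ 0.090909)
K(U, v) = -U/8
j(N) = 36
k(O) = (51/11 + O)/(737 + O) (k(O) = (O + (1/11)*51)/(O + 737) = (O + 51/11)/(737 + O) = (51/11 + O)/(737 + O))
k(j(-4))/K(1564, 1) = ((51/11 + 36)/(737 + 36))/((-⅛*1564)) = ((447/11)/773)/(-391/2) = ((1/773)*(447/11))*(-2/391) = (447/8503)*(-2/391) = -894/3324673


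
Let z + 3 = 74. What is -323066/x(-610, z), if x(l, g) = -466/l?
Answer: -98535130/233 ≈ -4.2290e+5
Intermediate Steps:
z = 71 (z = -3 + 74 = 71)
-323066/x(-610, z) = -323066/((-466/(-610))) = -323066/((-466*(-1/610))) = -323066/233/305 = -323066*305/233 = -98535130/233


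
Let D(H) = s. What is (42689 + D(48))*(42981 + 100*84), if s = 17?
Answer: 2194276986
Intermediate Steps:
D(H) = 17
(42689 + D(48))*(42981 + 100*84) = (42689 + 17)*(42981 + 100*84) = 42706*(42981 + 8400) = 42706*51381 = 2194276986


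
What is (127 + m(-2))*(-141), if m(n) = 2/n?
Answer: -17766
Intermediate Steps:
(127 + m(-2))*(-141) = (127 + 2/(-2))*(-141) = (127 + 2*(-1/2))*(-141) = (127 - 1)*(-141) = 126*(-141) = -17766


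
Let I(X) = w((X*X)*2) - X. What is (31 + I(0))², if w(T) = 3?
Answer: 1156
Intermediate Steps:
I(X) = 3 - X
(31 + I(0))² = (31 + (3 - 1*0))² = (31 + (3 + 0))² = (31 + 3)² = 34² = 1156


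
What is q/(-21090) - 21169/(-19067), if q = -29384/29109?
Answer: 6498197931809/5852699640135 ≈ 1.1103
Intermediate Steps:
q = -29384/29109 (q = -29384*1/29109 = -29384/29109 ≈ -1.0094)
q/(-21090) - 21169/(-19067) = -29384/29109/(-21090) - 21169/(-19067) = -29384/29109*(-1/21090) - 21169*(-1/19067) = 14692/306954405 + 21169/19067 = 6498197931809/5852699640135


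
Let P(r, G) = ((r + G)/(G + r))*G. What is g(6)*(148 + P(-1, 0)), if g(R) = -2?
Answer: -296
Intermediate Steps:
P(r, G) = G (P(r, G) = ((G + r)/(G + r))*G = 1*G = G)
g(6)*(148 + P(-1, 0)) = -2*(148 + 0) = -2*148 = -296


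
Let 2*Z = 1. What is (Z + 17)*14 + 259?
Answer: 504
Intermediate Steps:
Z = ½ (Z = (½)*1 = ½ ≈ 0.50000)
(Z + 17)*14 + 259 = (½ + 17)*14 + 259 = (35/2)*14 + 259 = 245 + 259 = 504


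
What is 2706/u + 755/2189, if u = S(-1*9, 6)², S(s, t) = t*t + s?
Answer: 2157943/531927 ≈ 4.0568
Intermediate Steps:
S(s, t) = s + t² (S(s, t) = t² + s = s + t²)
u = 729 (u = (-1*9 + 6²)² = (-9 + 36)² = 27² = 729)
2706/u + 755/2189 = 2706/729 + 755/2189 = 2706*(1/729) + 755*(1/2189) = 902/243 + 755/2189 = 2157943/531927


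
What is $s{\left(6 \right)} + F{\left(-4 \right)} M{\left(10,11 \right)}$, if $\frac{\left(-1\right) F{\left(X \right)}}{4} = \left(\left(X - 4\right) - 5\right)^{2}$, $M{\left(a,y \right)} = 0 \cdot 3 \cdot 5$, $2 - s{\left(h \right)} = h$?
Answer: $-4$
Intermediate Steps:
$s{\left(h \right)} = 2 - h$
$M{\left(a,y \right)} = 0$ ($M{\left(a,y \right)} = 0 \cdot 5 = 0$)
$F{\left(X \right)} = - 4 \left(-9 + X\right)^{2}$ ($F{\left(X \right)} = - 4 \left(\left(X - 4\right) - 5\right)^{2} = - 4 \left(\left(-4 + X\right) - 5\right)^{2} = - 4 \left(-9 + X\right)^{2}$)
$s{\left(6 \right)} + F{\left(-4 \right)} M{\left(10,11 \right)} = \left(2 - 6\right) + - 4 \left(-9 - 4\right)^{2} \cdot 0 = \left(2 - 6\right) + - 4 \left(-13\right)^{2} \cdot 0 = -4 + \left(-4\right) 169 \cdot 0 = -4 - 0 = -4 + 0 = -4$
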